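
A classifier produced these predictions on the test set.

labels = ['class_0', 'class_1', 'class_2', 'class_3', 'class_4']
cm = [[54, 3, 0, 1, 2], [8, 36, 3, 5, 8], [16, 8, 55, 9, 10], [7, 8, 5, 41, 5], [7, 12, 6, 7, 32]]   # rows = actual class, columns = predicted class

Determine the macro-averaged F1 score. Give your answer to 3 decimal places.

Per-class F1 score (2·TP/(2·TP+FP+FN)):
  class_0: TP=54, FP=8+16+7+7=38, FN=3+0+1+2=6 → 108/152 = 0.7105
  class_1: TP=36, FP=3+8+8+12=31, FN=8+3+5+8=24 → 72/127 = 0.5669
  class_2: TP=55, FP=0+3+5+6=14, FN=16+8+9+10=43 → 110/167 = 0.6587
  class_3: TP=41, FP=1+5+9+7=22, FN=7+8+5+5=25 → 82/129 = 0.6357
  class_4: TP=32, FP=2+8+10+5=25, FN=7+12+6+7=32 → 64/121 = 0.5289
Macro-F1 score = mean = (0.7105 + 0.5669 + 0.6587 + 0.6357 + 0.5289) / 5 = 0.620

0.620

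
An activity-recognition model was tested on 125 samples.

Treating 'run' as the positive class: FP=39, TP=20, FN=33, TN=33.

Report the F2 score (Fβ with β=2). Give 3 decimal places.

0.369

Fβ = (1+β²)·TP / ((1+β²)·TP + β²·FN + FP), with β²=4
= 5·20 / (5·20 + 4·33 + 39) = 0.369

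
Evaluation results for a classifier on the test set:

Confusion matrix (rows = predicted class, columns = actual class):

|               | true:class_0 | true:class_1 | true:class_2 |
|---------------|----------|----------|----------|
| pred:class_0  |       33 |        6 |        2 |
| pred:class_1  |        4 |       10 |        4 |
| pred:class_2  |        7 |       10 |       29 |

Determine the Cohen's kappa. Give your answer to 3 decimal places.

0.515

Observed agreement pₒ = trace/N = 72/105 = 0.6857
Expected agreement pₑ = Σ (rowᵢ·colᵢ)/N² = (44·41 + 26·18 + 35·46)/105² = 0.3521
κ = (pₒ − pₑ)/(1 − pₑ) = (0.6857 − 0.3521)/(1 − 0.3521) = 0.515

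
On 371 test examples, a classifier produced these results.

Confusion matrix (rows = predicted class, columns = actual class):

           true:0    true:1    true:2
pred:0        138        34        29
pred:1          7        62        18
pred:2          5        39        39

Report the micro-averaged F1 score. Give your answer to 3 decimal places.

0.644

Micro-averaging pools counts across classes: ΣTP=239, ΣFP=132, ΣFN=132.
Micro-F1 score = 2·TP/(2·TP+FP+FN) on pooled counts = 0.644 (equals overall accuracy in single-label multiclass).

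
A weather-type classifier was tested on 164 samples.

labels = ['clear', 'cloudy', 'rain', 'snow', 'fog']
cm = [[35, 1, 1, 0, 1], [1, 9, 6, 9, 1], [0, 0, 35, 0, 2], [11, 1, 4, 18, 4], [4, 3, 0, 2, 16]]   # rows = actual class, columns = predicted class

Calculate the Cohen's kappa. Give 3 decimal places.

0.605

Observed agreement pₒ = trace/N = 113/164 = 0.6890
Expected agreement pₑ = Σ (rowᵢ·colᵢ)/N² = (38·51 + 26·14 + 37·46 + 38·29 + 25·24)/164² = 0.2122
κ = (pₒ − pₑ)/(1 − pₑ) = (0.6890 − 0.2122)/(1 − 0.2122) = 0.605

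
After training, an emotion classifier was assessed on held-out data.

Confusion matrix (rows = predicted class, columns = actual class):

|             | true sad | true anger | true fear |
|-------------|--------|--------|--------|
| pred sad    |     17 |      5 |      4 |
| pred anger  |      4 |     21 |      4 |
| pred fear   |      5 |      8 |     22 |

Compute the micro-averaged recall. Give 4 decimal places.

0.6667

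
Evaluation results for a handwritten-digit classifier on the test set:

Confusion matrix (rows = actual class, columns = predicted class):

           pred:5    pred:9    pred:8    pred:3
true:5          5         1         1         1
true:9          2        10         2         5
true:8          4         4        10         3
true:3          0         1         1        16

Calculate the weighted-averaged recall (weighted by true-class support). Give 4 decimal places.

Per-class recall (TP/(TP+FN)):
  5: TP=5, FN=1+1+1=3 → 5/8 = 0.62500
  9: TP=10, FN=2+2+5=9 → 10/19 = 0.52632
  8: TP=10, FN=4+4+3=11 → 10/21 = 0.47619
  3: TP=16, FN=0+1+1=2 → 16/18 = 0.88889
Weighted-recall = Σ (supportᵢ/N)·recallᵢ with N=66: (8/66)·0.62500 + (19/66)·0.52632 + (21/66)·0.47619 + (18/66)·0.88889 = 0.6212

0.6212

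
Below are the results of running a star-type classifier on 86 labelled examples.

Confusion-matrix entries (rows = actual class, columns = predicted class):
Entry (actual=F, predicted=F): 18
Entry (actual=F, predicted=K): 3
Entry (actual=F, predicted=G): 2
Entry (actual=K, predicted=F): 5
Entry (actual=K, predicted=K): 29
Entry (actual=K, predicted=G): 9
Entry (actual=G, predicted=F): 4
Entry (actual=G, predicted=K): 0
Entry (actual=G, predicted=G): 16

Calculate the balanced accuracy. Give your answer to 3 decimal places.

Balanced accuracy = mean of per-class recall.
  F: recall = 18/23 = 0.7826
  K: recall = 29/43 = 0.6744
  G: recall = 16/20 = 0.8000
Mean = (0.7826 + 0.6744 + 0.8000) / 3 = 0.752

0.752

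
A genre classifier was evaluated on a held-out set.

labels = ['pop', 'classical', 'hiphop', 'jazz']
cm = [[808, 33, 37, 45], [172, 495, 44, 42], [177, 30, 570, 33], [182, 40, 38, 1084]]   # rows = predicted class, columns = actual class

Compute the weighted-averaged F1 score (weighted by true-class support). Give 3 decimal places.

0.768

Per-class F1 score (2·TP/(2·TP+FP+FN)):
  pop: TP=808, FP=33+37+45=115, FN=172+177+182=531 → 1616/2262 = 0.7144
  classical: TP=495, FP=172+44+42=258, FN=33+30+40=103 → 990/1351 = 0.7328
  hiphop: TP=570, FP=177+30+33=240, FN=37+44+38=119 → 1140/1499 = 0.7605
  jazz: TP=1084, FP=182+40+38=260, FN=45+42+33=120 → 2168/2548 = 0.8509
Weighted-F1 score = Σ (supportᵢ/N)·F1 scoreᵢ with N=3830: (1339/3830)·0.7144 + (598/3830)·0.7328 + (689/3830)·0.7605 + (1204/3830)·0.8509 = 0.768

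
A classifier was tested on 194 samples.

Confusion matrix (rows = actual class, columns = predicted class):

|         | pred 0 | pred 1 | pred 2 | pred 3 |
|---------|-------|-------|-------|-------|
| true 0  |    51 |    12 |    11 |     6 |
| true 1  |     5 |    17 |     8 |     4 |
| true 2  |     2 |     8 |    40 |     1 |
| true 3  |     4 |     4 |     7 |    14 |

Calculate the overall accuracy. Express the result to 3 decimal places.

0.629

Accuracy = trace / total = (51+17+40+14=122) / 194 = 122/194 = 0.629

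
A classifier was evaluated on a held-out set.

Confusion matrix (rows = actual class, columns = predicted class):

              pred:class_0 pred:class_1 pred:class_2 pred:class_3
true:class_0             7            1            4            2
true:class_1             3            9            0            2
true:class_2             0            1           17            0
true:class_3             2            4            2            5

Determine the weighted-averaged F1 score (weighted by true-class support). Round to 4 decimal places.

Per-class F1 score (2·TP/(2·TP+FP+FN)):
  class_0: TP=7, FP=3+0+2=5, FN=1+4+2=7 → 14/26 = 0.53846
  class_1: TP=9, FP=1+1+4=6, FN=3+0+2=5 → 18/29 = 0.62069
  class_2: TP=17, FP=4+0+2=6, FN=0+1+0=1 → 34/41 = 0.82927
  class_3: TP=5, FP=2+2+0=4, FN=2+4+2=8 → 10/22 = 0.45455
Weighted-F1 score = Σ (supportᵢ/N)·F1 scoreᵢ with N=59: (14/59)·0.53846 + (14/59)·0.62069 + (18/59)·0.82927 + (13/59)·0.45455 = 0.6282

0.6282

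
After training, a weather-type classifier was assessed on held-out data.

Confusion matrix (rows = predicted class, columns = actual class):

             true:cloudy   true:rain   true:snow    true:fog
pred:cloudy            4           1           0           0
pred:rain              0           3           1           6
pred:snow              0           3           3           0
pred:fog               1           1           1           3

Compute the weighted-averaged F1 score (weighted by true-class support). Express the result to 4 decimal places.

Per-class F1 score (2·TP/(2·TP+FP+FN)):
  cloudy: TP=4, FP=1+0+0=1, FN=0+0+1=1 → 8/10 = 0.80000
  rain: TP=3, FP=0+1+6=7, FN=1+3+1=5 → 6/18 = 0.33333
  snow: TP=3, FP=0+3+0=3, FN=0+1+1=2 → 6/11 = 0.54545
  fog: TP=3, FP=1+1+1=3, FN=0+6+0=6 → 6/15 = 0.40000
Weighted-F1 score = Σ (supportᵢ/N)·F1 scoreᵢ with N=27: (5/27)·0.80000 + (8/27)·0.33333 + (5/27)·0.54545 + (9/27)·0.40000 = 0.4813

0.4813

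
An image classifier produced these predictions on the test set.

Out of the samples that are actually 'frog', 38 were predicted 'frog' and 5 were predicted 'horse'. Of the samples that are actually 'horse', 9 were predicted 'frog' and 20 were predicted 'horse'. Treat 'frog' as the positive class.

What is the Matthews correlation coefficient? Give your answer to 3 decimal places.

MCC = (TP·TN − FP·FN) / √((TP+FP)(TP+FN)(TN+FP)(TN+FN))
Numerator = 38·20 − 9·5 = 715
Denominator = √(47·43·29·25) = √1465225 = 1210.4648
MCC = 715 / 1210.4648 = 0.591

0.591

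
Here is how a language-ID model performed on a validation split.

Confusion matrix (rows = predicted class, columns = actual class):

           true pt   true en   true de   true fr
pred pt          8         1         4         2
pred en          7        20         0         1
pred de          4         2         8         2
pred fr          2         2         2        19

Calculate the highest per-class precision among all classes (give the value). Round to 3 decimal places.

0.760

Per-class precision (TP/(TP+FP)):
  pt: TP=8, FP=1+4+2=7 → 8/15 = 0.5333
  en: TP=20, FP=7+0+1=8 → 20/28 = 0.7143
  de: TP=8, FP=4+2+2=8 → 8/16 = 0.5000
  fr: TP=19, FP=2+2+2=6 → 19/25 = 0.7600
Highest is class 'fr' with precision = 0.760.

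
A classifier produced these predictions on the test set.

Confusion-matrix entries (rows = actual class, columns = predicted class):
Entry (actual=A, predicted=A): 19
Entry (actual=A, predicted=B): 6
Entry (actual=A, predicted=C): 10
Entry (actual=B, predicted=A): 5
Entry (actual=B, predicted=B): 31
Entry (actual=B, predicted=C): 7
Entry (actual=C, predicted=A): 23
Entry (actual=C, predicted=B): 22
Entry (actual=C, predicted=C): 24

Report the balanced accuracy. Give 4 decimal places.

Balanced accuracy = mean of per-class recall.
  A: recall = 19/35 = 0.54286
  B: recall = 31/43 = 0.72093
  C: recall = 24/69 = 0.34783
Mean = (0.54286 + 0.72093 + 0.34783) / 3 = 0.5372

0.5372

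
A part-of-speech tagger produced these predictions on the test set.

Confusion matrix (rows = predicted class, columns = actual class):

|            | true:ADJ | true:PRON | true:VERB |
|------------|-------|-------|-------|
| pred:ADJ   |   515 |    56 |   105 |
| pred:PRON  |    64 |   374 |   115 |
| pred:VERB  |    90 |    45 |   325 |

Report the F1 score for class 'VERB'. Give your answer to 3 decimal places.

0.647

Take TP from the diagonal, FP from the rest of the 'VERB' prediction marginal, FN from the rest of the 'VERB' actual marginal.
F1 score = 2·TP/(2·TP+FP+FN).
VERB: TP=325, FP=90+45=135, FN=105+115=220 → 650/1005 = 0.6468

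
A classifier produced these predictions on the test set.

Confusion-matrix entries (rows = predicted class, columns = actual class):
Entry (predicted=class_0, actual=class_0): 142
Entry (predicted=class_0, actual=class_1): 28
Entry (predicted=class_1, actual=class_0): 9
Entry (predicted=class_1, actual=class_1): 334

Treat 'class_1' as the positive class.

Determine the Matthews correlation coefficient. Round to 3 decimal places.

MCC = (TP·TN − FP·FN) / √((TP+FP)(TP+FN)(TN+FP)(TN+FN))
Numerator = 334·142 − 9·28 = 47176
Denominator = √(343·362·151·170) = √3187341220 = 56456.5428
MCC = 47176 / 56456.5428 = 0.836

0.836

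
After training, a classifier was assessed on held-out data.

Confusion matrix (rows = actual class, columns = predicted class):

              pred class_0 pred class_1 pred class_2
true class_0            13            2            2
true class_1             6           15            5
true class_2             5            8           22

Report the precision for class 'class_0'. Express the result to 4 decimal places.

0.5417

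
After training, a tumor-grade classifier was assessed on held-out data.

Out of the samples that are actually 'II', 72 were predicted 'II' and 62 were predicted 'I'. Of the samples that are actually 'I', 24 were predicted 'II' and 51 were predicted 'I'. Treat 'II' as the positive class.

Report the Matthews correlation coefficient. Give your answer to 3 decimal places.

MCC = (TP·TN − FP·FN) / √((TP+FP)(TP+FN)(TN+FP)(TN+FN))
Numerator = 72·51 − 24·62 = 2184
Denominator = √(96·134·75·113) = √109022400 = 10441.3792
MCC = 2184 / 10441.3792 = 0.209

0.209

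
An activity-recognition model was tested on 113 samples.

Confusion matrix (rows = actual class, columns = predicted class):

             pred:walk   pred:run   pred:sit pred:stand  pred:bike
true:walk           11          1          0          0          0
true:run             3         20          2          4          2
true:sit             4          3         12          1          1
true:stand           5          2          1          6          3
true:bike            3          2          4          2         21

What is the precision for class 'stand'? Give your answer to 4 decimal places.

Take TP from the diagonal, FP from the rest of the 'stand' prediction marginal, FN from the rest of the 'stand' actual marginal.
precision = TP/(TP+FP).
stand: TP=6, FP=0+4+1+2=7 → 6/13 = 0.46154

0.4615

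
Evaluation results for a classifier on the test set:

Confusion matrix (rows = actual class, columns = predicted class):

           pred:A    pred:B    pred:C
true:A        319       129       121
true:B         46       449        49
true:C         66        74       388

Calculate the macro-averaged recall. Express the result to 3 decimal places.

0.707

Per-class recall (TP/(TP+FN)):
  A: TP=319, FN=129+121=250 → 319/569 = 0.5606
  B: TP=449, FN=46+49=95 → 449/544 = 0.8254
  C: TP=388, FN=66+74=140 → 388/528 = 0.7348
Macro-recall = mean = (0.5606 + 0.8254 + 0.7348) / 3 = 0.707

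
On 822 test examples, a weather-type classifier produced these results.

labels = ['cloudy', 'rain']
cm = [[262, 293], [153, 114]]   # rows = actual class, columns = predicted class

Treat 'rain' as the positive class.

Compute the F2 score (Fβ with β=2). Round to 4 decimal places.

0.3864

Fβ = (1+β²)·TP / ((1+β²)·TP + β²·FN + FP), with β²=4
= 5·114 / (5·114 + 4·153 + 293) = 0.3864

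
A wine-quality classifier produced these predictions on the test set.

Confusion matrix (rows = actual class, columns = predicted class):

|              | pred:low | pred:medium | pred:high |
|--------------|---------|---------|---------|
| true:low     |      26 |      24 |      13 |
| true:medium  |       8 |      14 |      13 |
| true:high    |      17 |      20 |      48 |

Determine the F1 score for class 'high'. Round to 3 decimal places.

0.604

F1 score = 2·TP/(2·TP+FP+FN).
high: TP=48, FP=13+13=26, FN=17+20=37 → 96/159 = 0.6038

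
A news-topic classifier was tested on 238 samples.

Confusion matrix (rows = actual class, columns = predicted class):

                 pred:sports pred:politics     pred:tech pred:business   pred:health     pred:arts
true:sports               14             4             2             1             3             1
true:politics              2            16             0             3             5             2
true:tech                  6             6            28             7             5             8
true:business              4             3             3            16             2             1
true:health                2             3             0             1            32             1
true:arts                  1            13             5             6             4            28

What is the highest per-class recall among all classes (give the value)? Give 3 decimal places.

0.821

Per-class recall (TP/(TP+FN)):
  sports: TP=14, FN=4+2+1+3+1=11 → 14/25 = 0.5600
  politics: TP=16, FN=2+0+3+5+2=12 → 16/28 = 0.5714
  tech: TP=28, FN=6+6+7+5+8=32 → 28/60 = 0.4667
  business: TP=16, FN=4+3+3+2+1=13 → 16/29 = 0.5517
  health: TP=32, FN=2+3+0+1+1=7 → 32/39 = 0.8205
  arts: TP=28, FN=1+13+5+6+4=29 → 28/57 = 0.4912
Highest is class 'health' with recall = 0.821.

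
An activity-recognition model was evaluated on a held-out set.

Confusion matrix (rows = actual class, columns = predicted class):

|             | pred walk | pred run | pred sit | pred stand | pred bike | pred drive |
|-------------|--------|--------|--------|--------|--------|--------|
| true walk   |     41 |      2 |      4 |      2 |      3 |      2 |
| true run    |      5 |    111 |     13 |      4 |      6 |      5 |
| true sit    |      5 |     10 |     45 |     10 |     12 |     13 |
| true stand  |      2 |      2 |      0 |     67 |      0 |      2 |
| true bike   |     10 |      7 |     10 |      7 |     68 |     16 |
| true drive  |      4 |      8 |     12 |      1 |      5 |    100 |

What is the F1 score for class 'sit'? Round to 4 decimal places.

0.5028

Treat 'sit' as positive and all other classes as negative.
F1 score = 2·TP/(2·TP+FP+FN).
sit: TP=45, FP=4+13+0+10+12=39, FN=5+10+10+12+13=50 → 90/179 = 0.50279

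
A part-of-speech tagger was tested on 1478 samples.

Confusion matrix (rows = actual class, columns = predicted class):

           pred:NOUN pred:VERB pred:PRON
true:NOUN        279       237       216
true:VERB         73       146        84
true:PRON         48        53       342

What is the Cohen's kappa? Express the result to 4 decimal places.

0.2876

Observed agreement pₒ = trace/N = 767/1478 = 0.51894
Expected agreement pₑ = Σ (rowᵢ·colᵢ)/N² = (732·400 + 303·436 + 443·642)/1478² = 0.32471
κ = (pₒ − pₑ)/(1 − pₑ) = (0.51894 − 0.32471)/(1 − 0.32471) = 0.2876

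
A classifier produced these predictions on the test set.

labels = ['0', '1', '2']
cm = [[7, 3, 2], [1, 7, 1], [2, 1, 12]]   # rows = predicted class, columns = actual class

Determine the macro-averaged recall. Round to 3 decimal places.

0.712

Per-class recall (TP/(TP+FN)):
  0: TP=7, FN=1+2=3 → 7/10 = 0.7000
  1: TP=7, FN=3+1=4 → 7/11 = 0.6364
  2: TP=12, FN=2+1=3 → 12/15 = 0.8000
Macro-recall = mean = (0.7000 + 0.6364 + 0.8000) / 3 = 0.712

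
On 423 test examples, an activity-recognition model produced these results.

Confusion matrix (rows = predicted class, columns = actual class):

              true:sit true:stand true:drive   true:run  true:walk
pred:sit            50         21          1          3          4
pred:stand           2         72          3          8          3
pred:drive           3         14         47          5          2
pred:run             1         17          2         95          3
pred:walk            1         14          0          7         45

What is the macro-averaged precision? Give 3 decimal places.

Per-class precision (TP/(TP+FP)):
  sit: TP=50, FP=21+1+3+4=29 → 50/79 = 0.6329
  stand: TP=72, FP=2+3+8+3=16 → 72/88 = 0.8182
  drive: TP=47, FP=3+14+5+2=24 → 47/71 = 0.6620
  run: TP=95, FP=1+17+2+3=23 → 95/118 = 0.8051
  walk: TP=45, FP=1+14+0+7=22 → 45/67 = 0.6716
Macro-precision = mean = (0.6329 + 0.8182 + 0.6620 + 0.8051 + 0.6716) / 5 = 0.718

0.718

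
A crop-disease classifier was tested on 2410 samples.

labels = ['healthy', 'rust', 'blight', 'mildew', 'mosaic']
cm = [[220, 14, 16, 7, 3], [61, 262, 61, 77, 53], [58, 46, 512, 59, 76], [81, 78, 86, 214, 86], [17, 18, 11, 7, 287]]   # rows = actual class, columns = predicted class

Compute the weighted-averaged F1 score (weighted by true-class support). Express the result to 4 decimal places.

0.6124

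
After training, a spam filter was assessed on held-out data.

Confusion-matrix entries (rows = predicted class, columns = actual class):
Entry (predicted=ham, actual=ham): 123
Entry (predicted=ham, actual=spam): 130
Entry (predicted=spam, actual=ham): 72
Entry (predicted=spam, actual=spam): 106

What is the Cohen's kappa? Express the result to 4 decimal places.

0.0779

Observed agreement pₒ = trace/N = 229/431 = 0.53132
Expected agreement pₑ = Σ (rowᵢ·colᵢ)/N² = (195·253 + 236·178)/431² = 0.49172
κ = (pₒ − pₑ)/(1 − pₑ) = (0.53132 − 0.49172)/(1 − 0.49172) = 0.0779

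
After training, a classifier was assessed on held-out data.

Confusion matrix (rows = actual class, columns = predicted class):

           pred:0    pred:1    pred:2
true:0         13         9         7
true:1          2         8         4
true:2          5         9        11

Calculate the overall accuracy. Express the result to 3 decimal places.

Accuracy = trace / total = (13+8+11=32) / 68 = 32/68 = 0.471

0.471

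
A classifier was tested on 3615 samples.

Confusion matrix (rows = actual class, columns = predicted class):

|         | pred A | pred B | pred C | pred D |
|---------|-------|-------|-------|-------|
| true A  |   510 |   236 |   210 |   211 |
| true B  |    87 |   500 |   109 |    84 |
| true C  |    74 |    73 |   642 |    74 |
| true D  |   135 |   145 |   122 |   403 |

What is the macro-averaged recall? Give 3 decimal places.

Per-class recall (TP/(TP+FN)):
  A: TP=510, FN=236+210+211=657 → 510/1167 = 0.4370
  B: TP=500, FN=87+109+84=280 → 500/780 = 0.6410
  C: TP=642, FN=74+73+74=221 → 642/863 = 0.7439
  D: TP=403, FN=135+145+122=402 → 403/805 = 0.5006
Macro-recall = mean = (0.4370 + 0.6410 + 0.7439 + 0.5006) / 4 = 0.581

0.581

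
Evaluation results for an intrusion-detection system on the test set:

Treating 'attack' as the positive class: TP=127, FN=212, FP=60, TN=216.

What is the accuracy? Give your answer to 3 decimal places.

Accuracy = (TP+TN)/N = (127+216)/615 = 0.558

0.558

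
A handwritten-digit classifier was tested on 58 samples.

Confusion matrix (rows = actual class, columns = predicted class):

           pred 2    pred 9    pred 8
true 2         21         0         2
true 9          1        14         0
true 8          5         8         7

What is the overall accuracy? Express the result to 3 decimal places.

0.724

Accuracy = trace / total = (21+14+7=42) / 58 = 42/58 = 0.724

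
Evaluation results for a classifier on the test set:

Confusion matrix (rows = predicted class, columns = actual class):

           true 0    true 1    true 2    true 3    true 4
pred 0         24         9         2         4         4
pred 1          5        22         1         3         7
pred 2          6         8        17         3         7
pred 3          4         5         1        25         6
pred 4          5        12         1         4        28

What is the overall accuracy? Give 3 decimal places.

0.545

Accuracy = trace / total = (24+22+17+25+28=116) / 213 = 116/213 = 0.545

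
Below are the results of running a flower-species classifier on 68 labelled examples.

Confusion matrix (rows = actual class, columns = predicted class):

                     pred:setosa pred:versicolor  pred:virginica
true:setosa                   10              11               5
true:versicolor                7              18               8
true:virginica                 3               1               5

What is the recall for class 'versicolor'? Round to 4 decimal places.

0.5455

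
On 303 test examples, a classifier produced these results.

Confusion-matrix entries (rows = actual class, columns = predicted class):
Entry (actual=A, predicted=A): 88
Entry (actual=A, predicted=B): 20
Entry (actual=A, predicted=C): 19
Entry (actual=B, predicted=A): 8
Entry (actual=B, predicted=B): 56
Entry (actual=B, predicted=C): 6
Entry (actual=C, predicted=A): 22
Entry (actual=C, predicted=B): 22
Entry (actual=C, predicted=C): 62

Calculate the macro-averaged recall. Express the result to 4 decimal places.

0.6926

Per-class recall (TP/(TP+FN)):
  A: TP=88, FN=20+19=39 → 88/127 = 0.69291
  B: TP=56, FN=8+6=14 → 56/70 = 0.80000
  C: TP=62, FN=22+22=44 → 62/106 = 0.58491
Macro-recall = mean = (0.69291 + 0.80000 + 0.58491) / 3 = 0.6926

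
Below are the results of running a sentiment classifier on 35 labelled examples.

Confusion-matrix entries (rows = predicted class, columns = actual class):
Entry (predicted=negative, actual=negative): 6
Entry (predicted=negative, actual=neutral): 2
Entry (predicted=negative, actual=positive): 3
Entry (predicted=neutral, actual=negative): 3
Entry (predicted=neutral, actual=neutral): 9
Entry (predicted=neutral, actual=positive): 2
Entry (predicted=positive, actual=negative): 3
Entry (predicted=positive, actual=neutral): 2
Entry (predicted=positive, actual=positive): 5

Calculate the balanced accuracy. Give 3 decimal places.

Balanced accuracy = mean of per-class recall.
  negative: recall = 6/12 = 0.5000
  neutral: recall = 9/13 = 0.6923
  positive: recall = 5/10 = 0.5000
Mean = (0.5000 + 0.6923 + 0.5000) / 3 = 0.564

0.564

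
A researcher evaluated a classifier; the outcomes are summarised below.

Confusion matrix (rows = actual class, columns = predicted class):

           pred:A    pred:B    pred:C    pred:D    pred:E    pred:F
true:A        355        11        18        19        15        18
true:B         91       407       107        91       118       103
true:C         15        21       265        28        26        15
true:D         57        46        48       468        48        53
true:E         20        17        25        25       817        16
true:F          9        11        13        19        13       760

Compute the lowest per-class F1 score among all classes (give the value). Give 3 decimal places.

Per-class F1 score (2·TP/(2·TP+FP+FN)):
  A: TP=355, FP=91+15+57+20+9=192, FN=11+18+19+15+18=81 → 710/983 = 0.7223
  B: TP=407, FP=11+21+46+17+11=106, FN=91+107+91+118+103=510 → 814/1430 = 0.5692
  C: TP=265, FP=18+107+48+25+13=211, FN=15+21+28+26+15=105 → 530/846 = 0.6265
  D: TP=468, FP=19+91+28+25+19=182, FN=57+46+48+48+53=252 → 936/1370 = 0.6832
  E: TP=817, FP=15+118+26+48+13=220, FN=20+17+25+25+16=103 → 1634/1957 = 0.8350
  F: TP=760, FP=18+103+15+53+16=205, FN=9+11+13+19+13=65 → 1520/1790 = 0.8492
Lowest is class 'B' with F1 score = 0.569.

0.569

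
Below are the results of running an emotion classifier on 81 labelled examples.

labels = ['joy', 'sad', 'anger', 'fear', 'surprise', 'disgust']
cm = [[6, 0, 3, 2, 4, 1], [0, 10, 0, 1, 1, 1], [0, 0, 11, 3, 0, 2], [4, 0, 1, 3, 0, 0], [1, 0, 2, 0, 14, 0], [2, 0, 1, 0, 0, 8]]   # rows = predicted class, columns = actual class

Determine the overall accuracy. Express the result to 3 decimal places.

0.642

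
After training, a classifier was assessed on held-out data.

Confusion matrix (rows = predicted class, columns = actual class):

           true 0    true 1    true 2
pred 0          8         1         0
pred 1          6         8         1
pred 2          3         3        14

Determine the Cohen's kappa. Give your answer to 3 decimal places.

0.527

Observed agreement pₒ = trace/N = 30/44 = 0.6818
Expected agreement pₑ = Σ (rowᵢ·colᵢ)/N² = (17·9 + 12·15 + 15·20)/44² = 0.3270
κ = (pₒ − pₑ)/(1 − pₑ) = (0.6818 − 0.3270)/(1 − 0.3270) = 0.527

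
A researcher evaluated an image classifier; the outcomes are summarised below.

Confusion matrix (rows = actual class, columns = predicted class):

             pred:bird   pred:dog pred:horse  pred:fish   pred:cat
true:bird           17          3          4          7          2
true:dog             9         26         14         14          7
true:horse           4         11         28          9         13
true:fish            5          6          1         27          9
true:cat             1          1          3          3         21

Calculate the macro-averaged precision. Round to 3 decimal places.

0.488

Per-class precision (TP/(TP+FP)):
  bird: TP=17, FP=9+4+5+1=19 → 17/36 = 0.4722
  dog: TP=26, FP=3+11+6+1=21 → 26/47 = 0.5532
  horse: TP=28, FP=4+14+1+3=22 → 28/50 = 0.5600
  fish: TP=27, FP=7+14+9+3=33 → 27/60 = 0.4500
  cat: TP=21, FP=2+7+13+9=31 → 21/52 = 0.4038
Macro-precision = mean = (0.4722 + 0.5532 + 0.5600 + 0.4500 + 0.4038) / 5 = 0.488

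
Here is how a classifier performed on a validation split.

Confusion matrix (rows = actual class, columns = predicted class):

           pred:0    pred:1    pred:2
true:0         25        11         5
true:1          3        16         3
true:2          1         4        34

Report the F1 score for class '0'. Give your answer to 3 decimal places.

0.714

F1 score = 2·TP/(2·TP+FP+FN).
0: TP=25, FP=3+1=4, FN=11+5=16 → 50/70 = 0.7143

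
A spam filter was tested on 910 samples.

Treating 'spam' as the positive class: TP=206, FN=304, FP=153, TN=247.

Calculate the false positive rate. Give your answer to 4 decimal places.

0.3825

FPR = FP/(FP+TN) = 153/(153+247) = 0.3825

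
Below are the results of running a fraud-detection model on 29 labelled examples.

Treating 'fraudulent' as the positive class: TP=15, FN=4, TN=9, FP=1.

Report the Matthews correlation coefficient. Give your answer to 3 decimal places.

0.659

MCC = (TP·TN − FP·FN) / √((TP+FP)(TP+FN)(TN+FP)(TN+FN))
Numerator = 15·9 − 1·4 = 131
Denominator = √(16·19·10·13) = √39520 = 198.7964
MCC = 131 / 198.7964 = 0.659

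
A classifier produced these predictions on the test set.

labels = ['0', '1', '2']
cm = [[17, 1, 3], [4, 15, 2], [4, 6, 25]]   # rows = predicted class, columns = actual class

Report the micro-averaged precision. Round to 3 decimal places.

0.740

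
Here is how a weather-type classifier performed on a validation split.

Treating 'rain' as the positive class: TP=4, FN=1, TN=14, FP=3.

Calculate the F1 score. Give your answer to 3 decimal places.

Precision = TP/(TP+FP) = 4/7 = 0.5714
Recall = TP/(TP+FN) = 4/5 = 0.8000
F1 = 2·TP/(2·TP+FP+FN) = 8/12 = 0.667

0.667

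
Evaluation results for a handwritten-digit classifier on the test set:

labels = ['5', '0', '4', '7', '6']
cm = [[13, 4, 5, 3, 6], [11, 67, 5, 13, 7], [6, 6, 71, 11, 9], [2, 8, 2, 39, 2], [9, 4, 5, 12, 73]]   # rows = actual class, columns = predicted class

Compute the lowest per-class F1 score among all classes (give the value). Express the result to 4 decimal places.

0.3611

Per-class F1 score (2·TP/(2·TP+FP+FN)):
  5: TP=13, FP=11+6+2+9=28, FN=4+5+3+6=18 → 26/72 = 0.36111
  0: TP=67, FP=4+6+8+4=22, FN=11+5+13+7=36 → 134/192 = 0.69792
  4: TP=71, FP=5+5+2+5=17, FN=6+6+11+9=32 → 142/191 = 0.74346
  7: TP=39, FP=3+13+11+12=39, FN=2+8+2+2=14 → 78/131 = 0.59542
  6: TP=73, FP=6+7+9+2=24, FN=9+4+5+12=30 → 146/200 = 0.73000
Lowest is class '5' with F1 score = 0.3611.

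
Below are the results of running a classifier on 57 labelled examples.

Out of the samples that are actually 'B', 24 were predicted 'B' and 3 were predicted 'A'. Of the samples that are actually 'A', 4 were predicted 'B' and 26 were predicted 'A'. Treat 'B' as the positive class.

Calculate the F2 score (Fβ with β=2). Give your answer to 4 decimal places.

0.8824

Fβ = (1+β²)·TP / ((1+β²)·TP + β²·FN + FP), with β²=4
= 5·24 / (5·24 + 4·3 + 4) = 0.8824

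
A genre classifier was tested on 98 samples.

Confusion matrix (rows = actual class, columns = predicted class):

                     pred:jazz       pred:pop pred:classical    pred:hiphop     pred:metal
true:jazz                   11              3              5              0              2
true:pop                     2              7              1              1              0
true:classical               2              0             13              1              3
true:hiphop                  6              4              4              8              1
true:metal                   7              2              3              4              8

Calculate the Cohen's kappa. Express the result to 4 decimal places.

0.3499

Observed agreement pₒ = trace/N = 47/98 = 0.47959
Expected agreement pₑ = Σ (rowᵢ·colᵢ)/N² = (21·28 + 11·16 + 19·26 + 23·14 + 24·14)/98² = 0.19950
κ = (pₒ − pₑ)/(1 − pₑ) = (0.47959 − 0.19950)/(1 − 0.19950) = 0.3499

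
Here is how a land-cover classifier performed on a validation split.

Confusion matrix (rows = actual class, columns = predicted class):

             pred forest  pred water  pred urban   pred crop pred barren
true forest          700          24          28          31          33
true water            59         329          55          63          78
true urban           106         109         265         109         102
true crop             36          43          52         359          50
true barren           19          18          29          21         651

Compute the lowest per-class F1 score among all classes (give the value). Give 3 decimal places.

0.473

Per-class F1 score (2·TP/(2·TP+FP+FN)):
  forest: TP=700, FP=59+106+36+19=220, FN=24+28+31+33=116 → 1400/1736 = 0.8065
  water: TP=329, FP=24+109+43+18=194, FN=59+55+63+78=255 → 658/1107 = 0.5944
  urban: TP=265, FP=28+55+52+29=164, FN=106+109+109+102=426 → 530/1120 = 0.4732
  crop: TP=359, FP=31+63+109+21=224, FN=36+43+52+50=181 → 718/1123 = 0.6394
  barren: TP=651, FP=33+78+102+50=263, FN=19+18+29+21=87 → 1302/1652 = 0.7881
Lowest is class 'urban' with F1 score = 0.473.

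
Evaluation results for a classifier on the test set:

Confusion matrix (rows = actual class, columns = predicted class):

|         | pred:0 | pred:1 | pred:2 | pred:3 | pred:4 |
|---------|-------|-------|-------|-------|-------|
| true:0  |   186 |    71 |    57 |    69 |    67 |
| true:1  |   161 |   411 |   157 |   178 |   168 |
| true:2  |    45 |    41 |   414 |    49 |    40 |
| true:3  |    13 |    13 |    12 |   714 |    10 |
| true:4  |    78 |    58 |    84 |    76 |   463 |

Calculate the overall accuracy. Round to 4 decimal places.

0.6019

Accuracy = trace / total = (186+411+414+714+463=2188) / 3635 = 2188/3635 = 0.6019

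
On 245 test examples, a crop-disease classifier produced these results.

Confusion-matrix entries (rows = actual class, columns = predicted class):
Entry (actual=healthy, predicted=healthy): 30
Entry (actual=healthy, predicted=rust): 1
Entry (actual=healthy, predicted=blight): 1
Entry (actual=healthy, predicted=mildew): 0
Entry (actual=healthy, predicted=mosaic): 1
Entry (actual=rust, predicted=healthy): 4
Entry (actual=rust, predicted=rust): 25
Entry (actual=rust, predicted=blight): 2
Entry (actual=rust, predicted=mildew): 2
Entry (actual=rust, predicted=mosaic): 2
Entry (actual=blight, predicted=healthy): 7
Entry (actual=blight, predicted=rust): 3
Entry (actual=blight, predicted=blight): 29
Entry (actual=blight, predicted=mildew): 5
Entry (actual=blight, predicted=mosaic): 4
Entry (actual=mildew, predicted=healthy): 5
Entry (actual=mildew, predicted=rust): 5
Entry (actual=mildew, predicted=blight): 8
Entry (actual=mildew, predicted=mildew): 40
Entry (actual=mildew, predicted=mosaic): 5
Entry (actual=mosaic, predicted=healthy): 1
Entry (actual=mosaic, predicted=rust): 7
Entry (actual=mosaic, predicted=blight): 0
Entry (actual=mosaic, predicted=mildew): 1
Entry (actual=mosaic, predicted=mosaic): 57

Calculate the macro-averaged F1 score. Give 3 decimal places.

Per-class F1 score (2·TP/(2·TP+FP+FN)):
  healthy: TP=30, FP=4+7+5+1=17, FN=1+1+0+1=3 → 60/80 = 0.7500
  rust: TP=25, FP=1+3+5+7=16, FN=4+2+2+2=10 → 50/76 = 0.6579
  blight: TP=29, FP=1+2+8+0=11, FN=7+3+5+4=19 → 58/88 = 0.6591
  mildew: TP=40, FP=0+2+5+1=8, FN=5+5+8+5=23 → 80/111 = 0.7207
  mosaic: TP=57, FP=1+2+4+5=12, FN=1+7+0+1=9 → 114/135 = 0.8444
Macro-F1 score = mean = (0.7500 + 0.6579 + 0.6591 + 0.7207 + 0.8444) / 5 = 0.726

0.726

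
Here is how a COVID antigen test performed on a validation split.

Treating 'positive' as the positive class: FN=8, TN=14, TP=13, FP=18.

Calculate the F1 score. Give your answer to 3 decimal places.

Precision = TP/(TP+FP) = 13/31 = 0.4194
Recall = TP/(TP+FN) = 13/21 = 0.6190
F1 = 2·TP/(2·TP+FP+FN) = 26/52 = 0.500

0.500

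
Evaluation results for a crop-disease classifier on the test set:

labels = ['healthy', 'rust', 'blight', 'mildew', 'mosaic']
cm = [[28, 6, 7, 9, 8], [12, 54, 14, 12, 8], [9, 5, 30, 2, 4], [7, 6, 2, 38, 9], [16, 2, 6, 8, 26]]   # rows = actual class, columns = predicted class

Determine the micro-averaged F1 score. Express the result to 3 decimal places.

0.537

Micro-averaging pools counts across classes: ΣTP=176, ΣFP=152, ΣFN=152.
Micro-F1 score = 2·TP/(2·TP+FP+FN) on pooled counts = 0.537 (equals overall accuracy in single-label multiclass).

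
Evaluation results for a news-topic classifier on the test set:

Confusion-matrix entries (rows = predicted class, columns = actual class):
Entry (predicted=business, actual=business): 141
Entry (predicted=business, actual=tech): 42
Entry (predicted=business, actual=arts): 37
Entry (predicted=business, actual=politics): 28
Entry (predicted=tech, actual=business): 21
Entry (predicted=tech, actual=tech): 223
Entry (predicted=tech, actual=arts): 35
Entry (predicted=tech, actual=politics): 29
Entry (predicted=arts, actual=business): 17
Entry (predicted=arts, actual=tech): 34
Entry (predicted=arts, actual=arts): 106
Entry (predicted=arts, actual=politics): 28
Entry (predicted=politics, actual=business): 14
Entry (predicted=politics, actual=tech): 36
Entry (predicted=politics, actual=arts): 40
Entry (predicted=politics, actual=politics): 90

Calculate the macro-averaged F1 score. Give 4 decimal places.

0.5915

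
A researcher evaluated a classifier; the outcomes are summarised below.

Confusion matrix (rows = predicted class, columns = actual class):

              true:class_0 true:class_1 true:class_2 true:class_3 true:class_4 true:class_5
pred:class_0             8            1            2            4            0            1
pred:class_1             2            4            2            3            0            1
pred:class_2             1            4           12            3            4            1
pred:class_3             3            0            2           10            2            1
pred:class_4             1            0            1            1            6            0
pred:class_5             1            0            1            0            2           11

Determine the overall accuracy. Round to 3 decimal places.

0.537

Accuracy = trace / total = (8+4+12+10+6+11=51) / 95 = 51/95 = 0.537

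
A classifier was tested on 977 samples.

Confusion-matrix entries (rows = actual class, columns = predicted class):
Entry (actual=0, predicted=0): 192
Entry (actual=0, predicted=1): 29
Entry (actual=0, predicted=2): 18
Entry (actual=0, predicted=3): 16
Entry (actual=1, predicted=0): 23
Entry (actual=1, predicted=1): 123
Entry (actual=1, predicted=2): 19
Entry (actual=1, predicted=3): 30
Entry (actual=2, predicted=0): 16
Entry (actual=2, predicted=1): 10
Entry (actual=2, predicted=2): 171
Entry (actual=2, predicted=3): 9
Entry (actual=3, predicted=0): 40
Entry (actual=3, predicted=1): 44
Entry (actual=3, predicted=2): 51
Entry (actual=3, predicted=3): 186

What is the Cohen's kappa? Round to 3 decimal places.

0.583

Observed agreement pₒ = trace/N = 672/977 = 0.6878
Expected agreement pₑ = Σ (rowᵢ·colᵢ)/N² = (255·271 + 195·206 + 206·259 + 321·241)/977² = 0.2514
κ = (pₒ − pₑ)/(1 − pₑ) = (0.6878 − 0.2514)/(1 − 0.2514) = 0.583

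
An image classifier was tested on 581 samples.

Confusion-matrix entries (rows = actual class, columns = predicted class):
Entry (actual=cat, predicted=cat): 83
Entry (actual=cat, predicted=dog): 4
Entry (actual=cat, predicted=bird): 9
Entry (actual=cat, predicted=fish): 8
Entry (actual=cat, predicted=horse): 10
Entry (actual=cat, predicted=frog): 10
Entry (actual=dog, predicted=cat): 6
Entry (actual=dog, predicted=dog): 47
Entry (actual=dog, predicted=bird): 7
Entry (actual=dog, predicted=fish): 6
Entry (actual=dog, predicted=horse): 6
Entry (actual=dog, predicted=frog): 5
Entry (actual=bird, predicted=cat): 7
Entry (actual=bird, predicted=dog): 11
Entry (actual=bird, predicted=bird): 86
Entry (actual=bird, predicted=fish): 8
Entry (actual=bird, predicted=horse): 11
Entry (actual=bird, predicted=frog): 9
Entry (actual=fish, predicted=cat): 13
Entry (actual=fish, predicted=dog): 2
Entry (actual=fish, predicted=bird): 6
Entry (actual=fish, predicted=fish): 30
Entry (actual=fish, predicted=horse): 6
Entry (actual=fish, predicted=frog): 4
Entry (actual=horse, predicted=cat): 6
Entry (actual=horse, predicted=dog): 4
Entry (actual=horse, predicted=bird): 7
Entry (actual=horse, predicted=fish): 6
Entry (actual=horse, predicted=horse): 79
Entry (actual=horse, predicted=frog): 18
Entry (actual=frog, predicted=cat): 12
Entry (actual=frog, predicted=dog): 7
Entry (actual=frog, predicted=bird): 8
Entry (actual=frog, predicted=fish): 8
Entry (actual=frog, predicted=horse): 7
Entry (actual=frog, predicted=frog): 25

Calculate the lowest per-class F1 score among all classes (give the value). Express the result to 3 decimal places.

Per-class F1 score (2·TP/(2·TP+FP+FN)):
  cat: TP=83, FP=6+7+13+6+12=44, FN=4+9+8+10+10=41 → 166/251 = 0.6614
  dog: TP=47, FP=4+11+2+4+7=28, FN=6+7+6+6+5=30 → 94/152 = 0.6184
  bird: TP=86, FP=9+7+6+7+8=37, FN=7+11+8+11+9=46 → 172/255 = 0.6745
  fish: TP=30, FP=8+6+8+6+8=36, FN=13+2+6+6+4=31 → 60/127 = 0.4724
  horse: TP=79, FP=10+6+11+6+7=40, FN=6+4+7+6+18=41 → 158/239 = 0.6611
  frog: TP=25, FP=10+5+9+4+18=46, FN=12+7+8+8+7=42 → 50/138 = 0.3623
Lowest is class 'frog' with F1 score = 0.362.

0.362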